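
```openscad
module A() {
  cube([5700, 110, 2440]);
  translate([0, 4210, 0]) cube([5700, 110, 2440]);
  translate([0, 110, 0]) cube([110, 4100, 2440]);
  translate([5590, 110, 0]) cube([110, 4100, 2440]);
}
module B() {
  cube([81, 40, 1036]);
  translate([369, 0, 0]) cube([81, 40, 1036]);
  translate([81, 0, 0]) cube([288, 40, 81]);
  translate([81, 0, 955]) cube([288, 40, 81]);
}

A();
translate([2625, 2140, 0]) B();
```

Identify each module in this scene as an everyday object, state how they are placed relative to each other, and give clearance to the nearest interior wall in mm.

A is a house frame. B is a picture frame. The picture frame sits inside the house frame, centred. The clearance to the nearest interior wall is 2030 mm.

Clearances: x = 2515, y = 2030; minimum 2030 mm.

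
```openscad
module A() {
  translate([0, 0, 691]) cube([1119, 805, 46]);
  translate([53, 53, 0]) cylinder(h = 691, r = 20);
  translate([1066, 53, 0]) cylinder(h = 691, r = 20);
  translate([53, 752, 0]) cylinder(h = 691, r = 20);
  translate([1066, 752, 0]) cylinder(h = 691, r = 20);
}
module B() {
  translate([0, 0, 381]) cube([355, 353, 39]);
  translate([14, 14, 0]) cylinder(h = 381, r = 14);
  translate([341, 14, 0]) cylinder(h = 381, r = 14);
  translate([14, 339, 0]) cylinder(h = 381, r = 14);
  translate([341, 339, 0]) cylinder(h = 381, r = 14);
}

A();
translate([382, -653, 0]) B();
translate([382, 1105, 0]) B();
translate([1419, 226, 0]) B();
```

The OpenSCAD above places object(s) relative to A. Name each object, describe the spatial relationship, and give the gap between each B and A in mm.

Each stool's nearest face is 300 mm from the table's bounding box.

A is a table. B is a stool. Three stools sit around the table at the −y, +y, +x sides. The gap between each stool and the table is 300 mm.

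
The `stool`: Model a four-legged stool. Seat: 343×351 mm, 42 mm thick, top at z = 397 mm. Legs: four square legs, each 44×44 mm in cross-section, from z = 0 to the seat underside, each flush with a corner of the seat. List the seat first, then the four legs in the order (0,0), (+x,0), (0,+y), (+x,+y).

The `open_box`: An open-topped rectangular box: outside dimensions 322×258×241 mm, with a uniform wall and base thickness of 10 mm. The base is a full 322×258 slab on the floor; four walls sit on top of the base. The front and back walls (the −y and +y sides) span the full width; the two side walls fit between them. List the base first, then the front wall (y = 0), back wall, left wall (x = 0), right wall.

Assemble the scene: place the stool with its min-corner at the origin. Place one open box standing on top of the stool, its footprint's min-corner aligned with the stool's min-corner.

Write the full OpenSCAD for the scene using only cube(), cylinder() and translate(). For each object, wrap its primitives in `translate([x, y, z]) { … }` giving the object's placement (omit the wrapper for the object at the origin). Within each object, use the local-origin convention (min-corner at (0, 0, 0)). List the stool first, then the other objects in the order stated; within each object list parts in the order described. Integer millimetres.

translate([0, 0, 355]) cube([343, 351, 42]);
cube([44, 44, 355]);
translate([299, 0, 0]) cube([44, 44, 355]);
translate([0, 307, 0]) cube([44, 44, 355]);
translate([299, 307, 0]) cube([44, 44, 355]);
translate([0, 0, 397]) {
  cube([322, 258, 10]);
  translate([0, 0, 10]) cube([322, 10, 231]);
  translate([0, 248, 10]) cube([322, 10, 231]);
  translate([0, 10, 10]) cube([10, 238, 231]);
  translate([312, 10, 10]) cube([10, 238, 231]);
}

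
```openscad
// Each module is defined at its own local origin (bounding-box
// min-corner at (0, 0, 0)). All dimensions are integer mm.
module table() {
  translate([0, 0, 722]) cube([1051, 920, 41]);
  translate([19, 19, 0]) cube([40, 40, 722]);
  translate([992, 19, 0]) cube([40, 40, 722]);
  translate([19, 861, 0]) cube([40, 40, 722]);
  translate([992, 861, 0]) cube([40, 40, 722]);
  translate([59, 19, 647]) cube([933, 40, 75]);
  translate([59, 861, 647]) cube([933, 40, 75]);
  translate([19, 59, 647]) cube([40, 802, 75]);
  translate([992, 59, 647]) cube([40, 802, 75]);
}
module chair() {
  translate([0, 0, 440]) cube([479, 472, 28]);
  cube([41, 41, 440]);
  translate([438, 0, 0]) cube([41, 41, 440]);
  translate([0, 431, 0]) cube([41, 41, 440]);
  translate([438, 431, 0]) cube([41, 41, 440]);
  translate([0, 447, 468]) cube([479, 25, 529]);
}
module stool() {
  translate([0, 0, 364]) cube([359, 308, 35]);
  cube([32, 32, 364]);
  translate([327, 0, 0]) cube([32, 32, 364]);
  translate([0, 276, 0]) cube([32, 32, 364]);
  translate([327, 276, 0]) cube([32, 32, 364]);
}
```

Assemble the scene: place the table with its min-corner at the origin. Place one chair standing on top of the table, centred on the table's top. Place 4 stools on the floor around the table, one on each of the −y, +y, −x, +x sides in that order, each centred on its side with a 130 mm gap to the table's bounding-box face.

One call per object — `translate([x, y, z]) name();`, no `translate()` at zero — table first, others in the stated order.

table();
translate([286, 224, 763]) chair();
translate([346, -438, 0]) stool();
translate([346, 1050, 0]) stool();
translate([-489, 306, 0]) stool();
translate([1181, 306, 0]) stool();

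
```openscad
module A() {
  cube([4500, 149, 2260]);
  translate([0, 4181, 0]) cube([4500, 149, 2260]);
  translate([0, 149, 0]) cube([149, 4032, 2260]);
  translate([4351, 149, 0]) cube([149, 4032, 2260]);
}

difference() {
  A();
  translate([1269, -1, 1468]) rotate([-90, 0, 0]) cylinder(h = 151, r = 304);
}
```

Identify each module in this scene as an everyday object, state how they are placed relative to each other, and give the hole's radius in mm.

A is a house frame. The house frame has a circular hole through its front wall. The hole's radius is 304 mm.

The subtracted cylinder has r = 304 mm.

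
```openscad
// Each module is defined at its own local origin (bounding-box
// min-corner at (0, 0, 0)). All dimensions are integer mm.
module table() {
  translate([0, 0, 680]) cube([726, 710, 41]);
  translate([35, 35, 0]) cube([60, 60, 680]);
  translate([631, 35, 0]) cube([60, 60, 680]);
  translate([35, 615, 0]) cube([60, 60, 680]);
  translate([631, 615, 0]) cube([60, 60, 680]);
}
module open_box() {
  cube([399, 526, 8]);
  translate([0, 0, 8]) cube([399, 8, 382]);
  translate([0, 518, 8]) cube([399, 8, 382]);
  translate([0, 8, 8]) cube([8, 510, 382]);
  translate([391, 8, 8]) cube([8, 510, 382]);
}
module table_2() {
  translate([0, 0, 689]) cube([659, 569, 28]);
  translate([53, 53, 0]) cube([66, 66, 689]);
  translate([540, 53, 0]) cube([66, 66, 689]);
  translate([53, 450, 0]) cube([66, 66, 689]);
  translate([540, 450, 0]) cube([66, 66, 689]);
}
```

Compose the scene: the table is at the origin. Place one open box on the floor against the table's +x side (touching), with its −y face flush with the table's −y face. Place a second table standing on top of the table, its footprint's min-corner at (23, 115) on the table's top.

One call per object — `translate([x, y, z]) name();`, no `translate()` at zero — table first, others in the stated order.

table();
translate([726, 0, 0]) open_box();
translate([23, 115, 721]) table_2();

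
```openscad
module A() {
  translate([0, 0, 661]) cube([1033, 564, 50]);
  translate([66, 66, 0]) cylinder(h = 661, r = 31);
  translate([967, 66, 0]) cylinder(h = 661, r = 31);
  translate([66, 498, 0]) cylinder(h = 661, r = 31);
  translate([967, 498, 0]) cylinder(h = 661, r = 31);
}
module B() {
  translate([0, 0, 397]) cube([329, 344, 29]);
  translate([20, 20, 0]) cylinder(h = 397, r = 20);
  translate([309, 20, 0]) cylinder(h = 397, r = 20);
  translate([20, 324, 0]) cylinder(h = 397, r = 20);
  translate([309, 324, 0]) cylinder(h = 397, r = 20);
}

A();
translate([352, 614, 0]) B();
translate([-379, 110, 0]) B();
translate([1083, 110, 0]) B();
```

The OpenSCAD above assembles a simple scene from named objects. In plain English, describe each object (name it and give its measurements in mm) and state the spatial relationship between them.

A is a table with a 1033×564 mm rectangular top, 50 mm thick, top surface at z = 711 mm, supported by four round legs of 62 mm diameter, each leg's bounding box inset 35 mm from the nearest pair of top edges, running from the floor.

B is a simple wooden stool: a rectangular seat 329 mm (x) by 344 mm (y), 29 mm thick, top face at z = 426 mm, on four round legs, each 40 mm in diameter. The legs rest on z = 0, each leg's axis is inset half a diameter from the nearest pair of seat edges (so the leg's bounding box is flush with the corner).

Three stools sit around the table at the +y, −x, +x sides.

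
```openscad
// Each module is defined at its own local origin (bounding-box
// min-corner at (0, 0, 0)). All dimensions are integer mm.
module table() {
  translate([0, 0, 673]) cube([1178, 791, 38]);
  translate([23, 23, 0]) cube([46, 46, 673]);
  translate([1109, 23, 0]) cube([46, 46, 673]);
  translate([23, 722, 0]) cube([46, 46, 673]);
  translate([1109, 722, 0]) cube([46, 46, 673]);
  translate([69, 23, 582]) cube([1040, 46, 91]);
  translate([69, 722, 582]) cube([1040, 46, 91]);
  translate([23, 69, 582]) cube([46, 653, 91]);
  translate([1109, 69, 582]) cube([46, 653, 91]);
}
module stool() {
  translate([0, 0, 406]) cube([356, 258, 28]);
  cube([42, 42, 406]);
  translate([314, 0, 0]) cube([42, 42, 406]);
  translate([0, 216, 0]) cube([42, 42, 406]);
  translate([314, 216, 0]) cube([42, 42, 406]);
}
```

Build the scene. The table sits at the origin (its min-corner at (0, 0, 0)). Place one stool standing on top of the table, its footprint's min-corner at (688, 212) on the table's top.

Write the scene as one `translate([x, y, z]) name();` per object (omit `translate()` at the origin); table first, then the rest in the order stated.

table();
translate([688, 212, 711]) stool();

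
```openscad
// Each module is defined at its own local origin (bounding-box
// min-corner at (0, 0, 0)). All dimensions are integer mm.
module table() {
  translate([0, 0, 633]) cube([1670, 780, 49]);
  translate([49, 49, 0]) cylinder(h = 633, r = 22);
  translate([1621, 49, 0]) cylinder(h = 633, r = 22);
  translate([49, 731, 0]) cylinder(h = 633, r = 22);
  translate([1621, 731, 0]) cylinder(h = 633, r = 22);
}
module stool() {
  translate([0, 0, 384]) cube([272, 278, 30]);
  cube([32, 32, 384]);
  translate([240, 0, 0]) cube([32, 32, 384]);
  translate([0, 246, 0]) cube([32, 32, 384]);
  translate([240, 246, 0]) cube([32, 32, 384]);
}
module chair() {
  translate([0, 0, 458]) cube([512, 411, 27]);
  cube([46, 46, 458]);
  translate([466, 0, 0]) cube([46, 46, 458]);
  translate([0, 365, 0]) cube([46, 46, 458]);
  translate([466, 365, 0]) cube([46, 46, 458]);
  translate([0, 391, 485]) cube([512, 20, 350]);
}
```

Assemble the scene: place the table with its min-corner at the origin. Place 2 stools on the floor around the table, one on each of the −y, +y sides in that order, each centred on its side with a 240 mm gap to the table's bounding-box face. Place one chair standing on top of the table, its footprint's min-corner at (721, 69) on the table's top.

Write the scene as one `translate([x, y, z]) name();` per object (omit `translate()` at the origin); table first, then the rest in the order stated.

table();
translate([699, -518, 0]) stool();
translate([699, 1020, 0]) stool();
translate([721, 69, 682]) chair();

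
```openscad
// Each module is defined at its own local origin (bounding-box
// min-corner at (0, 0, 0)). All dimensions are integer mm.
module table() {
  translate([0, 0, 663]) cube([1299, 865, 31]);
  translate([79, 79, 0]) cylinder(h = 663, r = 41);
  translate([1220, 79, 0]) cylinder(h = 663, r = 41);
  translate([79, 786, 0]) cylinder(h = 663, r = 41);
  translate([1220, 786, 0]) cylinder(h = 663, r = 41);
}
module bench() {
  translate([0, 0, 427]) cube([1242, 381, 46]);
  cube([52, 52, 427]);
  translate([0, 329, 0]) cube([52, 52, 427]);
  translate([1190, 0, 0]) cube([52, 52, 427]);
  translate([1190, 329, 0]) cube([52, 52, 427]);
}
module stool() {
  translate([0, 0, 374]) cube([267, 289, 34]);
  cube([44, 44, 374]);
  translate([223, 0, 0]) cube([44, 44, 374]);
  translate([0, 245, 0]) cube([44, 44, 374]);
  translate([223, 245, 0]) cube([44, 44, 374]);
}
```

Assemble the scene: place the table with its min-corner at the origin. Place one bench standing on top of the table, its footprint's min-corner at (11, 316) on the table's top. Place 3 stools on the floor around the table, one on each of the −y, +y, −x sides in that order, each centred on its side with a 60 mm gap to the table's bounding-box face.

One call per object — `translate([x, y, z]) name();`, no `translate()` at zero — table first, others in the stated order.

table();
translate([11, 316, 694]) bench();
translate([516, -349, 0]) stool();
translate([516, 925, 0]) stool();
translate([-327, 288, 0]) stool();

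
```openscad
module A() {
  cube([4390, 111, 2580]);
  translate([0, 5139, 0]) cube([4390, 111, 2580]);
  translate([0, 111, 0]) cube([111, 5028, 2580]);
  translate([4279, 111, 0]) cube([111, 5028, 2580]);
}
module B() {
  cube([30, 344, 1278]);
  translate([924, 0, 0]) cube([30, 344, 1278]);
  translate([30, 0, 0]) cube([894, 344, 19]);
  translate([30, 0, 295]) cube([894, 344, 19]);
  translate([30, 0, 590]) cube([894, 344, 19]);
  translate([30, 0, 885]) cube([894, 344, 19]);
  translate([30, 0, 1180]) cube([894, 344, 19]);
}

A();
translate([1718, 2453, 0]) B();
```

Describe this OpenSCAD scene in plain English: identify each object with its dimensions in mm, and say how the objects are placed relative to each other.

A is the wall frame of a small rectangular building: four walls, each 2580 mm tall and 111 mm thick, enclosing a footprint 4390 mm (x) by 5250 mm (y) outside-to-outside, with no floor or roof. The front and back walls (the −y and +y sides) span the full width; the two side walls fit between them.

B is an open bookshelf. Two side panels, each 30 mm thick, 344 mm deep and 1278 mm tall, stand 954 mm apart (outside-to-outside). Between them sit 5 shelves, each 19 mm thick and 344 mm deep, spanning the full gap between the sides. The bottom shelf rests on the floor (its underside at z = 0) and the clear gap between one shelf's top and the next shelf's underside is 276 mm.

The bookshelf sits inside the house frame, centred.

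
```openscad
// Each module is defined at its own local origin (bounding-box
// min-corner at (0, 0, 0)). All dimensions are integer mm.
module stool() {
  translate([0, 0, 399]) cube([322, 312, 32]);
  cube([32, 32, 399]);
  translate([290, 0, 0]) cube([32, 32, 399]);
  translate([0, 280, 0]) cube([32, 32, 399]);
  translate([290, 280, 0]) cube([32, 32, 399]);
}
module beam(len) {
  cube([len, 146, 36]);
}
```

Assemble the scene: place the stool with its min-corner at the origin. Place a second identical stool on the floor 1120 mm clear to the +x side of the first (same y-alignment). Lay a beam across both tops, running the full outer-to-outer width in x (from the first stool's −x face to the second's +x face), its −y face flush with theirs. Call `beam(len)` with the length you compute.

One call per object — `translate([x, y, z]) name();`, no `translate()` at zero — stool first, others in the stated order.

stool();
translate([1442, 0, 0]) stool();
translate([0, 0, 431]) beam(1764);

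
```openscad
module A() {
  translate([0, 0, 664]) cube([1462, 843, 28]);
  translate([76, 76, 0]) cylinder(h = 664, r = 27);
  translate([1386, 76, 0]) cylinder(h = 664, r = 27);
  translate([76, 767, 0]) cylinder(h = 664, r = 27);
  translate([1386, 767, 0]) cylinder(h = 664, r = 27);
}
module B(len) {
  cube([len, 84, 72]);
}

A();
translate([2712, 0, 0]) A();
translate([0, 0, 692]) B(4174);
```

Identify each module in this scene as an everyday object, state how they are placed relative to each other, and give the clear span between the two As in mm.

A is a table. B is a beam. A beam spans the tops of two tables. The clear span between the two tables is 1250 mm.

Second table starts at x = 2712; first ends at x = 1462; clear span = 2712 − 1462 = 1250 mm.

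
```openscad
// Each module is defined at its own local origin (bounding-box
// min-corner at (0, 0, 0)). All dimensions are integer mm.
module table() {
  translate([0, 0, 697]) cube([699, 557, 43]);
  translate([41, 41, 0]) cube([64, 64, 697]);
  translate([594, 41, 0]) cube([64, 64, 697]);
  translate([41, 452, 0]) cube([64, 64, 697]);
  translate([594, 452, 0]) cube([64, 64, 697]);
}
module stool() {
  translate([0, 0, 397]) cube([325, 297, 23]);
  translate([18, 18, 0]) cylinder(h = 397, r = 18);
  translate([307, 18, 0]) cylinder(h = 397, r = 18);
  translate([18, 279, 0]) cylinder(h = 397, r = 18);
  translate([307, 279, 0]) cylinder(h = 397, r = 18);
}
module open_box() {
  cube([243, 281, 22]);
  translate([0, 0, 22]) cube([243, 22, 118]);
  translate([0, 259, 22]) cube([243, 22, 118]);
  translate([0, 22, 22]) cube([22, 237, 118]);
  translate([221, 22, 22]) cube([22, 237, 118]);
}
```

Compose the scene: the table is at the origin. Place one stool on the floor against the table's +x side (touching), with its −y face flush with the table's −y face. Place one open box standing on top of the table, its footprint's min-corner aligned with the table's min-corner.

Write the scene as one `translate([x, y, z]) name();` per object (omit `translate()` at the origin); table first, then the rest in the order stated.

table();
translate([699, 0, 0]) stool();
translate([0, 0, 740]) open_box();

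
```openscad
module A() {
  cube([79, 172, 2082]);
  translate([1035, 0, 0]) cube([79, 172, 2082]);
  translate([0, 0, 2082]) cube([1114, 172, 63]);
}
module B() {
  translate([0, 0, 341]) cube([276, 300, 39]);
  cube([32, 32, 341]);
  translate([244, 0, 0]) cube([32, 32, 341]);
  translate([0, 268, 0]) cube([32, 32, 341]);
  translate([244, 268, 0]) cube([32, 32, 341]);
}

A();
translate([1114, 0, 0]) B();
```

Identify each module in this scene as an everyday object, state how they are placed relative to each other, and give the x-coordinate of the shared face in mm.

A is a door frame. B is a stool. The stool is against the door frame's +x side, with their −y faces flush. The x-coordinate of the shared face is 1114 mm.

The door frame's +x face and the stool's −x face are both at x = 1114 mm.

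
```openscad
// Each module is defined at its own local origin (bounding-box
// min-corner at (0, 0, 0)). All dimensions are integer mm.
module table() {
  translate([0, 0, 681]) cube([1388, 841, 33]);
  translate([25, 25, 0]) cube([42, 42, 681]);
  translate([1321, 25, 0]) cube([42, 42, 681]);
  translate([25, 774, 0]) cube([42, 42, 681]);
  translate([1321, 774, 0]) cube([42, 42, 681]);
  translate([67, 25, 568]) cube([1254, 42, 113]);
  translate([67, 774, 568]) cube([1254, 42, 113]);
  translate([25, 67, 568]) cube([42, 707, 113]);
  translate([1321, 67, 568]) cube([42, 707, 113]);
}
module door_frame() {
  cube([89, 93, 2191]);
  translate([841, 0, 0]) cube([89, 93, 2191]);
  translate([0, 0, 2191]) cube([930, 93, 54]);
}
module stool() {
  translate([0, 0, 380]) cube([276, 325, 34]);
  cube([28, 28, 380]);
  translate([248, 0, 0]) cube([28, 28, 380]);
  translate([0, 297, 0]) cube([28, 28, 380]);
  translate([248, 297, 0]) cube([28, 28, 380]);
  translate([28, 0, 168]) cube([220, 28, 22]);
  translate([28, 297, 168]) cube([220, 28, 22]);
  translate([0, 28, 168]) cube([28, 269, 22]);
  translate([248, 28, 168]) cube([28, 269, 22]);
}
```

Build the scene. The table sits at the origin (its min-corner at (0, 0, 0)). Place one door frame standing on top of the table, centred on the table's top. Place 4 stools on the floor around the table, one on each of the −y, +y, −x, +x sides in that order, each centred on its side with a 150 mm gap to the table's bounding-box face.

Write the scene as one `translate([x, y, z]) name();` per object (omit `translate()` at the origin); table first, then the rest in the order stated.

table();
translate([229, 374, 714]) door_frame();
translate([556, -475, 0]) stool();
translate([556, 991, 0]) stool();
translate([-426, 258, 0]) stool();
translate([1538, 258, 0]) stool();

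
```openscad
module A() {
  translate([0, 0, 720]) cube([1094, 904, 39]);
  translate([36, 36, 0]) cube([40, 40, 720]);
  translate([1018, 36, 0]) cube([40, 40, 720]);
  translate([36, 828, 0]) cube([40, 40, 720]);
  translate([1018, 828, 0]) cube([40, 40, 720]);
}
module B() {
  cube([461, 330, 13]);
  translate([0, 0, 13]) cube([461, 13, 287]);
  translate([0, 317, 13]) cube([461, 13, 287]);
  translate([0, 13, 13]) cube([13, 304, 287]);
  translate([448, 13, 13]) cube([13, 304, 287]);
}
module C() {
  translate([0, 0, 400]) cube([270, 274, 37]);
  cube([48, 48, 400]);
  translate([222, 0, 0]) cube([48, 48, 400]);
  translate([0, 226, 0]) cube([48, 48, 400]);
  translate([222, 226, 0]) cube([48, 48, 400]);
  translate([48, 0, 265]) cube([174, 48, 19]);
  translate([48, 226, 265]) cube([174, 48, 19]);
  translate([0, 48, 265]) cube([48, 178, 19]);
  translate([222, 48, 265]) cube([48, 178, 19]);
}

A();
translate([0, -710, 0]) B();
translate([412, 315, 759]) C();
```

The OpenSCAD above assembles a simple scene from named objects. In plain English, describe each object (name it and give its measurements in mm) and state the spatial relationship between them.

A is a rectangular dining table. The top is 1094×904×39 mm with its upper surface at z = 759 mm. It stands on four 40×40 mm square legs, each inset 36 mm from the nearest pair of top edges, running from the floor to the underside of the top.

B is an open-topped rectangular box: outside dimensions 461×330×300 mm, with a uniform wall and base thickness of 13 mm. The base is a full 461×330 slab on the floor; four walls sit on top of the base. The front and back walls (the −y and +y sides) span the full width; the two side walls fit between them.

C is a four-legged stool. The seat is 270×274 mm, 37 mm thick, top at z = 437 mm. It stands on four square legs, each 48×48 mm in cross-section, from z = 0 to the seat underside, each flush with a corner of the seat. Four stretchers, 48 mm wide and 19 mm tall, connect adjacent legs with their undersides at z = 265 mm, each running between the inner faces of the legs it joins and aligned with the legs' outer faces on the other axis.

The open box is on the floor beside the table on its −y side. The stool is on top of the table, centred.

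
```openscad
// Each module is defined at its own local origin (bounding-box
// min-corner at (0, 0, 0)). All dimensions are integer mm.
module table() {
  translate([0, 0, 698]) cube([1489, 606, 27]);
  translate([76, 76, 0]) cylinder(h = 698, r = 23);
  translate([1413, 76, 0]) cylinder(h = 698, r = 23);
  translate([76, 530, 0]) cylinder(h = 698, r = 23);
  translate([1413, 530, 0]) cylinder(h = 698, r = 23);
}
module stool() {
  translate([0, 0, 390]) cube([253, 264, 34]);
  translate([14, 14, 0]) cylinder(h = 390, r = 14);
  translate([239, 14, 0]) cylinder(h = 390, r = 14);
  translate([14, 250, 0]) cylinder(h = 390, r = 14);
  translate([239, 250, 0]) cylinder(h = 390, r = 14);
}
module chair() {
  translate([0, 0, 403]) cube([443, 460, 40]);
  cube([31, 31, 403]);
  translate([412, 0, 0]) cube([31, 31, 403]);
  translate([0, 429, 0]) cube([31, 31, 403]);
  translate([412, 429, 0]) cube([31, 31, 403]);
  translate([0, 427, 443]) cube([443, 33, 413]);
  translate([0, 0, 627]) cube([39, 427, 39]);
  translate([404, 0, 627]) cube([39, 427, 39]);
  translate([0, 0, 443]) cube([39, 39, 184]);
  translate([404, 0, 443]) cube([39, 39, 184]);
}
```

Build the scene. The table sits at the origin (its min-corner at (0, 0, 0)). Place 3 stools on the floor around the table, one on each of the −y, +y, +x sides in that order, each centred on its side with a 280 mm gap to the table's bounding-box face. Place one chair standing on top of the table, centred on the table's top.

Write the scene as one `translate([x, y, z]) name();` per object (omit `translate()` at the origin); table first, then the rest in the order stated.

table();
translate([618, -544, 0]) stool();
translate([618, 886, 0]) stool();
translate([1769, 171, 0]) stool();
translate([523, 73, 725]) chair();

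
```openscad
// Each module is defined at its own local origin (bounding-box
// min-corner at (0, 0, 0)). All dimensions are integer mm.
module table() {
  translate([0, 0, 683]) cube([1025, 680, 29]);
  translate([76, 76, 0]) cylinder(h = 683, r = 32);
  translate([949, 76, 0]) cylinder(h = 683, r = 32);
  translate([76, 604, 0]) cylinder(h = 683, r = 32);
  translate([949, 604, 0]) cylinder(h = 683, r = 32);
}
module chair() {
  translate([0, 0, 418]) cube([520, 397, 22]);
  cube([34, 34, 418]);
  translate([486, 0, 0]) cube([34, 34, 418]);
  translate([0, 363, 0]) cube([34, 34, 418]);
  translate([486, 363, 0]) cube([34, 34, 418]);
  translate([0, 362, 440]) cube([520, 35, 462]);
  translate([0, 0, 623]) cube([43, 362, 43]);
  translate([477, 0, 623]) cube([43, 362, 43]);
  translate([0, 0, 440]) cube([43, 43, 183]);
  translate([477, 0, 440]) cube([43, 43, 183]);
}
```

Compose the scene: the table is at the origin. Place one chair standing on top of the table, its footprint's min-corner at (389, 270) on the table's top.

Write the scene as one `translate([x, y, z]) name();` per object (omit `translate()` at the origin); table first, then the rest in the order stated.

table();
translate([389, 270, 712]) chair();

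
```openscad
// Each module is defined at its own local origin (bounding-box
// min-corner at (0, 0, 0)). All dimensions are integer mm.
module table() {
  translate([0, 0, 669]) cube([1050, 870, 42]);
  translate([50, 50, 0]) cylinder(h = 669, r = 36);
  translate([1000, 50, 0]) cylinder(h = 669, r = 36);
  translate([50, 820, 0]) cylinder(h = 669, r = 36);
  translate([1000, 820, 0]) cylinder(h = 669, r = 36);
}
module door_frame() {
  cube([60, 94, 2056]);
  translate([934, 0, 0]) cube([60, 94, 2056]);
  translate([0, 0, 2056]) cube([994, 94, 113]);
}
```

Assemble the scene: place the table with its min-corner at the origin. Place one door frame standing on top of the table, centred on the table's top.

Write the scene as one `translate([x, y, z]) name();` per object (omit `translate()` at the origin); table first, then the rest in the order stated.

table();
translate([28, 388, 711]) door_frame();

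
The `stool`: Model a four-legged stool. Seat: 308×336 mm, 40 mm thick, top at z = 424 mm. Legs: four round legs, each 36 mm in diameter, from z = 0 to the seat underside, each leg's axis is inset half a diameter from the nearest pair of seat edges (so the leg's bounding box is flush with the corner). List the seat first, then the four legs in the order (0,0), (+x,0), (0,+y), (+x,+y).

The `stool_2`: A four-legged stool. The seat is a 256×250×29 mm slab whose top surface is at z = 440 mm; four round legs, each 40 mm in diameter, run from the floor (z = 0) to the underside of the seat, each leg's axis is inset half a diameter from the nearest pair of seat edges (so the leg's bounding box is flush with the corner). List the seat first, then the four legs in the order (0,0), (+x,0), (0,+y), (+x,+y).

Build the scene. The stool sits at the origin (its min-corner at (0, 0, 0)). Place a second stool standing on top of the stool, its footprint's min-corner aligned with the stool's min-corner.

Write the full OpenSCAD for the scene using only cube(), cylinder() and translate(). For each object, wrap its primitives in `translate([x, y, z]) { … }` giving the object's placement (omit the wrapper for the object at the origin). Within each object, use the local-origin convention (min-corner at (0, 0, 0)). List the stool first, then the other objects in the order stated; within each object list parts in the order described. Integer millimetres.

translate([0, 0, 384]) cube([308, 336, 40]);
translate([18, 18, 0]) cylinder(h = 384, r = 18);
translate([290, 18, 0]) cylinder(h = 384, r = 18);
translate([18, 318, 0]) cylinder(h = 384, r = 18);
translate([290, 318, 0]) cylinder(h = 384, r = 18);
translate([0, 0, 424]) {
  translate([0, 0, 411]) cube([256, 250, 29]);
  translate([20, 20, 0]) cylinder(h = 411, r = 20);
  translate([236, 20, 0]) cylinder(h = 411, r = 20);
  translate([20, 230, 0]) cylinder(h = 411, r = 20);
  translate([236, 230, 0]) cylinder(h = 411, r = 20);
}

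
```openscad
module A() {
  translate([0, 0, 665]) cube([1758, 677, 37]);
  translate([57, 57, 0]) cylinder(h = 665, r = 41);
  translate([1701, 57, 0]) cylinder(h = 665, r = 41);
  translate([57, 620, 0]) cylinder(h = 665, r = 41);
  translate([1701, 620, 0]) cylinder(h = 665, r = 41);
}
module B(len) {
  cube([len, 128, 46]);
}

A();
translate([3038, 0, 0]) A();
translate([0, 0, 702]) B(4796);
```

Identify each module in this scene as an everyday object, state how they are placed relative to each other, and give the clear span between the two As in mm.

Second table starts at x = 3038; first ends at x = 1758; clear span = 3038 − 1758 = 1280 mm.

A is a table. B is a beam. A beam spans the tops of two tables. The clear span between the two tables is 1280 mm.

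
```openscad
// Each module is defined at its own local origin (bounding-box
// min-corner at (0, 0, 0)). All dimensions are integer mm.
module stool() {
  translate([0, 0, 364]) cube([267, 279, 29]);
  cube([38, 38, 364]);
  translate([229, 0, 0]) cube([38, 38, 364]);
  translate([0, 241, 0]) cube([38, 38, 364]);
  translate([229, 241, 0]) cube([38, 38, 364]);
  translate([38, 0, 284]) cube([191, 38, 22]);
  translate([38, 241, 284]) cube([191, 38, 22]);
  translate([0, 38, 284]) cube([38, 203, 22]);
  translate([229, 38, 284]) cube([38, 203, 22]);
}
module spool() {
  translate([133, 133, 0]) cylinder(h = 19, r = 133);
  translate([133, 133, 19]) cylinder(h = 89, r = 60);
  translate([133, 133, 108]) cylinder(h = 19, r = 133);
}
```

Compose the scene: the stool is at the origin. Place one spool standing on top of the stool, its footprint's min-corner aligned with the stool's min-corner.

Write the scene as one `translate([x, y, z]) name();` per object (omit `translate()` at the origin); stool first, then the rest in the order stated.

stool();
translate([0, 0, 393]) spool();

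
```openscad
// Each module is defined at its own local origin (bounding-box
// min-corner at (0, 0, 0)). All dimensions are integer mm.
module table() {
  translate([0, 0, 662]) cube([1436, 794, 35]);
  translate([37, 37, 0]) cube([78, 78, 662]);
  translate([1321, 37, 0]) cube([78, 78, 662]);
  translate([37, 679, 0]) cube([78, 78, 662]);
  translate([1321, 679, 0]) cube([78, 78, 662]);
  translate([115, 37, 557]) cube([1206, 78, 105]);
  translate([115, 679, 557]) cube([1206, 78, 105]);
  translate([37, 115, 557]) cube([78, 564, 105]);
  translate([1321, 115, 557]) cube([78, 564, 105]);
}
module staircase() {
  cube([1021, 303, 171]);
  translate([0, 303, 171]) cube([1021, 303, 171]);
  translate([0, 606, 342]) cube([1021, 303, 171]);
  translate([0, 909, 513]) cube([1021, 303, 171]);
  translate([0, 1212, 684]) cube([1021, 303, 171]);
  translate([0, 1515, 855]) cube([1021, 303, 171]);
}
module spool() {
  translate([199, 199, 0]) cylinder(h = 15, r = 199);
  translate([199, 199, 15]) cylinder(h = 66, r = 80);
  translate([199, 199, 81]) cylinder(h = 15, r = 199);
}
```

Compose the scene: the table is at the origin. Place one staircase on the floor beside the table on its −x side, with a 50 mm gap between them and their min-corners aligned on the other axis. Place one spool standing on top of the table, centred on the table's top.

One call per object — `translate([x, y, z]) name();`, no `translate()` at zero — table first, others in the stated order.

table();
translate([-1071, 0, 0]) staircase();
translate([519, 198, 697]) spool();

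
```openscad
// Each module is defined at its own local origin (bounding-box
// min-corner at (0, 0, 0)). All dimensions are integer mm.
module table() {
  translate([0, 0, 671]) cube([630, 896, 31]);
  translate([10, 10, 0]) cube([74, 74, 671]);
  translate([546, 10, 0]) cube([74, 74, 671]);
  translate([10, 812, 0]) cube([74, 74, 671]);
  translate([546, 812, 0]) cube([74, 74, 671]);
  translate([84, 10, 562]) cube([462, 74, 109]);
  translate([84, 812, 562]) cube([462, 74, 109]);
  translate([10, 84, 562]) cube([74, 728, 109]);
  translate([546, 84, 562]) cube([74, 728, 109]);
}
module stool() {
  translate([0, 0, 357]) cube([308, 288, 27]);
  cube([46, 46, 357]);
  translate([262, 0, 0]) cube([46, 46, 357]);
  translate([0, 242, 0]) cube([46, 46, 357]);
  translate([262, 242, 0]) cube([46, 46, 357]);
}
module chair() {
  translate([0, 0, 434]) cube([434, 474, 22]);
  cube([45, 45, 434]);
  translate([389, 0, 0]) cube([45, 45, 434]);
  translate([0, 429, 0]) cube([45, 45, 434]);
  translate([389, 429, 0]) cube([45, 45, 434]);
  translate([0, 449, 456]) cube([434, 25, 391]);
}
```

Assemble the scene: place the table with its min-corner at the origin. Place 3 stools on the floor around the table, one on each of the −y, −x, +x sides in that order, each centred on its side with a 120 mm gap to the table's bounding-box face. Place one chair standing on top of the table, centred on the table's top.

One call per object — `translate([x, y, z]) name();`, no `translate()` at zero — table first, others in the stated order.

table();
translate([161, -408, 0]) stool();
translate([-428, 304, 0]) stool();
translate([750, 304, 0]) stool();
translate([98, 211, 702]) chair();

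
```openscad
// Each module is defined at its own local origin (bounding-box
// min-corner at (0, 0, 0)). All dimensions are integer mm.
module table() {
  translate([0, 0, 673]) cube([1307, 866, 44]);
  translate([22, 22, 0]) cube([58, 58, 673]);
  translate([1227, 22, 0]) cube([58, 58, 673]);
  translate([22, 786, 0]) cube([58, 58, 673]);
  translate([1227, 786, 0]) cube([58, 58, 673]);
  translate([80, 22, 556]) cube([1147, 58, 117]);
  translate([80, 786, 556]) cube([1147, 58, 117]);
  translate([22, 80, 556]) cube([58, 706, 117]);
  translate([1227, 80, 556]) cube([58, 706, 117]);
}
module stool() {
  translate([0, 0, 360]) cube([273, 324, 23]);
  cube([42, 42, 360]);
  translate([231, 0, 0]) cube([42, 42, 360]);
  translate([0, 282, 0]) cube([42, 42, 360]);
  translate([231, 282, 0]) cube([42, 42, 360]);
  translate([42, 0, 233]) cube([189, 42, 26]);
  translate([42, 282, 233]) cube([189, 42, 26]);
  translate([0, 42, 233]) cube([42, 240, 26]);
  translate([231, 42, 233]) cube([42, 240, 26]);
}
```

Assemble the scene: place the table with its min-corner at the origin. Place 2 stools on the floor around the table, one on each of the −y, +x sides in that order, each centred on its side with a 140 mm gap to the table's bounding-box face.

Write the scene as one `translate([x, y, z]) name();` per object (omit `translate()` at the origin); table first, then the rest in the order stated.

table();
translate([517, -464, 0]) stool();
translate([1447, 271, 0]) stool();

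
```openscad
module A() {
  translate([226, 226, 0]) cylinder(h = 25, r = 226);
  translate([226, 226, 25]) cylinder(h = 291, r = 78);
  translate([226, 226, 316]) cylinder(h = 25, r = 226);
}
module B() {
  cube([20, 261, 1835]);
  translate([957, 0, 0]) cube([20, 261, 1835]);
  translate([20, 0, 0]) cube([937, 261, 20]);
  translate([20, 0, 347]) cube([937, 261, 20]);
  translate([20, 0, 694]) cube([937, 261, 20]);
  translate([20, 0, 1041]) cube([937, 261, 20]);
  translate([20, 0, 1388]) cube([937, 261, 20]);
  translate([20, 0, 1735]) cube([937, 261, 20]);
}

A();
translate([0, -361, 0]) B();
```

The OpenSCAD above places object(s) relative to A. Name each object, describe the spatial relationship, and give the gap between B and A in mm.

A is a spool. B is a bookshelf. The bookshelf is on the floor beside the spool on its −y side. The gap between the bookshelf and the spool is 100 mm.

The bookshelf's nearest face is 100 mm from the spool's −y face.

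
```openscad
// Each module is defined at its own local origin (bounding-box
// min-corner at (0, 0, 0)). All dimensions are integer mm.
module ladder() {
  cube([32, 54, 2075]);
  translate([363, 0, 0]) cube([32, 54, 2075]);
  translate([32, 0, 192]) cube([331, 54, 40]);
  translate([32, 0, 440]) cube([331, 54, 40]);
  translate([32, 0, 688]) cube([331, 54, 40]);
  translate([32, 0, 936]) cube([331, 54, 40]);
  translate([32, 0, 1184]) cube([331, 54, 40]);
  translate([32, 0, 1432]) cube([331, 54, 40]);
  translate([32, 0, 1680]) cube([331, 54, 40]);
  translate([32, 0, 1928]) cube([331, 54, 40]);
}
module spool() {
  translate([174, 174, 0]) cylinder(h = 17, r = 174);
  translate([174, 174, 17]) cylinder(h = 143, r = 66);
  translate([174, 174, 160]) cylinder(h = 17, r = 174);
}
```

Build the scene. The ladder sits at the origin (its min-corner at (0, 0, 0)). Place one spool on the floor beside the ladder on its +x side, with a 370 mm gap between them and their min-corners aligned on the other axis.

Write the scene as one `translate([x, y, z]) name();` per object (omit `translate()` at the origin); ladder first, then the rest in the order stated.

ladder();
translate([765, 0, 0]) spool();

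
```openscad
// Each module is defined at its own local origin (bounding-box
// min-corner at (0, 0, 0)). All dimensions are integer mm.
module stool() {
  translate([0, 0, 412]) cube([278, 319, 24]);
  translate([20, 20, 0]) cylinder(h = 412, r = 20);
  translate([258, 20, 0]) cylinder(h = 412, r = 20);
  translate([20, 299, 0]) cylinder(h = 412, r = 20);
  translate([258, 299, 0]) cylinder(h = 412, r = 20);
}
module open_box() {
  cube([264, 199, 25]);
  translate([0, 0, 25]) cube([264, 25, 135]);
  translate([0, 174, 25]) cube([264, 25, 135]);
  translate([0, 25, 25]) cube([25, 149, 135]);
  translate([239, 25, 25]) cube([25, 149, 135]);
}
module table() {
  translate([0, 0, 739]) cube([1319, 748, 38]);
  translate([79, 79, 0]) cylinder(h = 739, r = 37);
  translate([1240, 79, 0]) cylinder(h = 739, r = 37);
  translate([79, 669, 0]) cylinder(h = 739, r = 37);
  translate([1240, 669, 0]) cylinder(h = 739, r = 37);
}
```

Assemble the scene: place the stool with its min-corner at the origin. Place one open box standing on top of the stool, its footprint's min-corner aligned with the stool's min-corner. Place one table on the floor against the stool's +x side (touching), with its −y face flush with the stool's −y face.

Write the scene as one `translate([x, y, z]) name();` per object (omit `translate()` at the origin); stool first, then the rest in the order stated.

stool();
translate([0, 0, 436]) open_box();
translate([278, 0, 0]) table();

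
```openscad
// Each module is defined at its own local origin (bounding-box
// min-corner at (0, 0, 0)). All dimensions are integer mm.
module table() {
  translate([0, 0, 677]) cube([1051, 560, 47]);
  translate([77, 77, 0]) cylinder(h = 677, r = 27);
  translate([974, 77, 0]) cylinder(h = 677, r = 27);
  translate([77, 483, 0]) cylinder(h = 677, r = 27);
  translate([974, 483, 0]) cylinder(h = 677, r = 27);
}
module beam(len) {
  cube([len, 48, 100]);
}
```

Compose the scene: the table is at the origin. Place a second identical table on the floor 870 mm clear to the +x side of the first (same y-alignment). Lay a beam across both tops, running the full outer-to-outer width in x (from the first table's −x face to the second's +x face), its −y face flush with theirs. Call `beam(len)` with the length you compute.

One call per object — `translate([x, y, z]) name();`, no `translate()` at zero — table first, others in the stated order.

table();
translate([1921, 0, 0]) table();
translate([0, 0, 724]) beam(2972);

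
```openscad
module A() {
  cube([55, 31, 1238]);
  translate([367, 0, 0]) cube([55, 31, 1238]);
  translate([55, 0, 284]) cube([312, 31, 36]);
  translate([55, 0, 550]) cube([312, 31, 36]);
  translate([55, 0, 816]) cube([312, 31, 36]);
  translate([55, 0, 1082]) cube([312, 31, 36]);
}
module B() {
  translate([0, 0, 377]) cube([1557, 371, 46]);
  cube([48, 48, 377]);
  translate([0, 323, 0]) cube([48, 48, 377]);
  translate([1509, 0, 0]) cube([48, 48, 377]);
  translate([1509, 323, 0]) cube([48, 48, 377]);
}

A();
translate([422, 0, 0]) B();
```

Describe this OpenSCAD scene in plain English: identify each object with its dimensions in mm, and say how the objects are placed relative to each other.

A is a straight ladder. Two 55×31 mm vertical rails, 1238 mm tall, stand 422 mm apart (outside-to-outside) with their front faces coplanar on the −y side. 4 rungs, each 31 mm deep and 36 mm tall, span between the inner faces of the rails, front faces flush with the rails. The lowest rung's underside is at z = 284 mm and rungs are spaced 266 mm apart (underside to underside).

B is a long wooden bench with a 1557 mm (x) × 371 mm (y) seat, 46 mm thick, its top surface 423 mm above the floor. Four 48 mm square legs at the seat corners, flush with the edges, run from z = 0 to the seat underside.

The bench is against the ladder's +x side, with their −y faces flush.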